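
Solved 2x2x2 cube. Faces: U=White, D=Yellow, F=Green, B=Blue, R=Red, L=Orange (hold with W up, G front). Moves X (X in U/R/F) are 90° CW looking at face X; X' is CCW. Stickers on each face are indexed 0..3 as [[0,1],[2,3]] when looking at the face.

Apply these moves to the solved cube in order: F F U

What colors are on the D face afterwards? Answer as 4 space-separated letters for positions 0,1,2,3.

Answer: W W Y Y

Derivation:
After move 1 (F): F=GGGG U=WWOO R=WRWR D=RRYY L=OYOY
After move 2 (F): F=GGGG U=WWYY R=OROR D=WWYY L=OROR
After move 3 (U): U=YWYW F=ORGG R=BBOR B=ORBB L=GGOR
Query: D face = WWYY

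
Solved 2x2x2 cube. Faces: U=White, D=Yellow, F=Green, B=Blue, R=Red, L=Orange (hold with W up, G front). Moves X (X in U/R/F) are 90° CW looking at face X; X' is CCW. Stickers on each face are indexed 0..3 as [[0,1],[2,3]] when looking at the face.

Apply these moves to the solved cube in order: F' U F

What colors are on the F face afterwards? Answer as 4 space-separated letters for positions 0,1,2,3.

Answer: G Y G R

Derivation:
After move 1 (F'): F=GGGG U=WWRR R=YRYR D=OOYY L=OWOW
After move 2 (U): U=RWRW F=YRGG R=BBYR B=OWBB L=GGOW
After move 3 (F): F=GYGR U=RWWG R=RBWR D=YBYY L=GOOO
Query: F face = GYGR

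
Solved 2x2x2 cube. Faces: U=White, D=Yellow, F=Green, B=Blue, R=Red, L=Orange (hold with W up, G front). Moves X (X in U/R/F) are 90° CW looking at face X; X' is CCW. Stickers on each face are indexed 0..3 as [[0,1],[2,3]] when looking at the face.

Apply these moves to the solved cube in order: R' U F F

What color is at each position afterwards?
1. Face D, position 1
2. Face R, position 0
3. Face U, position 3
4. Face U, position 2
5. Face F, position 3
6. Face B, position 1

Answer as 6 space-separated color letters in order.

After move 1 (R'): R=RRRR U=WBWB F=GWGW D=YGYG B=YBYB
After move 2 (U): U=WWBB F=RRGW R=YBRR B=OOYB L=GWOO
After move 3 (F): F=GRWR U=WWOW R=BBBR D=RYYG L=GYOG
After move 4 (F): F=WGRR U=WWGY R=OBWR D=BBYG L=GROY
Query 1: D[1] = B
Query 2: R[0] = O
Query 3: U[3] = Y
Query 4: U[2] = G
Query 5: F[3] = R
Query 6: B[1] = O

Answer: B O Y G R O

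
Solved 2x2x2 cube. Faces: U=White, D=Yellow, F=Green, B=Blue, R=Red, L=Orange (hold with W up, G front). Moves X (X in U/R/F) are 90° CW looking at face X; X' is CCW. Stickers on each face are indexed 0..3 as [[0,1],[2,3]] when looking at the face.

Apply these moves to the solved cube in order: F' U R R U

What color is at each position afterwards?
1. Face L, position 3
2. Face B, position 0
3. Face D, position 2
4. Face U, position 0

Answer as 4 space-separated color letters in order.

Answer: W G Y R

Derivation:
After move 1 (F'): F=GGGG U=WWRR R=YRYR D=OOYY L=OWOW
After move 2 (U): U=RWRW F=YRGG R=BBYR B=OWBB L=GGOW
After move 3 (R): R=YBRB U=RRRG F=YOGY D=OBYO B=WWWB
After move 4 (R): R=RYBB U=RORY F=YBGO D=OWYW B=GWRB
After move 5 (U): U=RRYO F=RYGO R=GWBB B=GGRB L=YBOW
Query 1: L[3] = W
Query 2: B[0] = G
Query 3: D[2] = Y
Query 4: U[0] = R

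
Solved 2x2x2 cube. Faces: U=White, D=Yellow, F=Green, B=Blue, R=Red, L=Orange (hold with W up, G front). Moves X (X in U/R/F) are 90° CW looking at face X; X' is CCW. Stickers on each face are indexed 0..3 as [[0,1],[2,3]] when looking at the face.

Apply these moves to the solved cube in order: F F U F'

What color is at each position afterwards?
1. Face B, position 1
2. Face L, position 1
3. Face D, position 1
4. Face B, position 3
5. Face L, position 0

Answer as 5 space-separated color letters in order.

After move 1 (F): F=GGGG U=WWOO R=WRWR D=RRYY L=OYOY
After move 2 (F): F=GGGG U=WWYY R=OROR D=WWYY L=OROR
After move 3 (U): U=YWYW F=ORGG R=BBOR B=ORBB L=GGOR
After move 4 (F'): F=RGOG U=YWBO R=WBWR D=GRYY L=GWOY
Query 1: B[1] = R
Query 2: L[1] = W
Query 3: D[1] = R
Query 4: B[3] = B
Query 5: L[0] = G

Answer: R W R B G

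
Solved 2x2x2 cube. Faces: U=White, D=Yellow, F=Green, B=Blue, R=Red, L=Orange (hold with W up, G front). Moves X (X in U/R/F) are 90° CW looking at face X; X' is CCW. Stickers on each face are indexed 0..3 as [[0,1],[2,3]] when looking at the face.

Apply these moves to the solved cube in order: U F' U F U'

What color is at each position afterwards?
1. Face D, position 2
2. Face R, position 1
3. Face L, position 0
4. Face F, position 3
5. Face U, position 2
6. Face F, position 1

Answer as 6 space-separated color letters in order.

Answer: Y Y G B B G

Derivation:
After move 1 (U): U=WWWW F=RRGG R=BBRR B=OOBB L=GGOO
After move 2 (F'): F=RGRG U=WWBR R=YBYR D=GOYY L=GWOW
After move 3 (U): U=BWRW F=YBRG R=OOYR B=GWBB L=RGOW
After move 4 (F): F=RYGB U=BWWG R=ROWR D=YOYY L=RGOO
After move 5 (U'): U=WGBW F=RGGB R=RYWR B=ROBB L=GWOO
Query 1: D[2] = Y
Query 2: R[1] = Y
Query 3: L[0] = G
Query 4: F[3] = B
Query 5: U[2] = B
Query 6: F[1] = G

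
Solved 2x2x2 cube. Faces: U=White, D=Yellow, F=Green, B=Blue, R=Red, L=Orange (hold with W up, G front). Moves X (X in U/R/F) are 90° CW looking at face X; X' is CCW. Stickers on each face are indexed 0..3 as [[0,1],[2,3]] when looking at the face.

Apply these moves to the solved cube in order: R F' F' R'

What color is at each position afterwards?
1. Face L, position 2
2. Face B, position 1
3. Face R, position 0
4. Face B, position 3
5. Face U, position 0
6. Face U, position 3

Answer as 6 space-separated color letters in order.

Answer: O B R B W W

Derivation:
After move 1 (R): R=RRRR U=WGWG F=GYGY D=YBYB B=WBWB
After move 2 (F'): F=YYGG U=WGRR R=BRYR D=OOYB L=OGOW
After move 3 (F'): F=YGYG U=WGBY R=OROR D=GWYB L=OROR
After move 4 (R'): R=RROO U=WWBW F=YGYY D=GGYG B=BBWB
Query 1: L[2] = O
Query 2: B[1] = B
Query 3: R[0] = R
Query 4: B[3] = B
Query 5: U[0] = W
Query 6: U[3] = W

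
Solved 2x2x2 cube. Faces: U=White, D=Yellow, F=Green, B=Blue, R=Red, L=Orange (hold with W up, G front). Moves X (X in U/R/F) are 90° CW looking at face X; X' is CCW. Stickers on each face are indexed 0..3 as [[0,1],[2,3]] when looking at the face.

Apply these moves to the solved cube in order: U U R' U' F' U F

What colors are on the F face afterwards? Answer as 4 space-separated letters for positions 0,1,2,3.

Answer: R B G W

Derivation:
After move 1 (U): U=WWWW F=RRGG R=BBRR B=OOBB L=GGOO
After move 2 (U): U=WWWW F=BBGG R=OORR B=GGBB L=RROO
After move 3 (R'): R=OROR U=WBWG F=BWGW D=YBYG B=YGYB
After move 4 (U'): U=BGWW F=RRGW R=BWOR B=ORYB L=YGOO
After move 5 (F'): F=RWRG U=BGBO R=BWYR D=GOYG L=YWOW
After move 6 (U): U=BBOG F=BWRG R=ORYR B=YWYB L=RWOW
After move 7 (F): F=RBGW U=BBWW R=ORGR D=YOYG L=RGOO
Query: F face = RBGW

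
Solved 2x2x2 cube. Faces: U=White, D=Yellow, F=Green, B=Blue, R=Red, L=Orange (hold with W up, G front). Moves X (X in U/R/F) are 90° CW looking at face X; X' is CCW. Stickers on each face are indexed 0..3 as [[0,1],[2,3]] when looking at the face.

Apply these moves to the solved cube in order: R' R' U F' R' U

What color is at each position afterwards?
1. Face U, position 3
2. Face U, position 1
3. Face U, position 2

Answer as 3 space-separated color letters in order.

Answer: G W O

Derivation:
After move 1 (R'): R=RRRR U=WBWB F=GWGW D=YGYG B=YBYB
After move 2 (R'): R=RRRR U=WYWY F=GBGB D=YWYW B=GBGB
After move 3 (U): U=WWYY F=RRGB R=GBRR B=OOGB L=GBOO
After move 4 (F'): F=RBRG U=WWGR R=WBYR D=BOYW L=GYOY
After move 5 (R'): R=BRWY U=WGGO F=RWRR D=BBYG B=WOOB
After move 6 (U): U=GWOG F=BRRR R=WOWY B=GYOB L=RWOY
Query 1: U[3] = G
Query 2: U[1] = W
Query 3: U[2] = O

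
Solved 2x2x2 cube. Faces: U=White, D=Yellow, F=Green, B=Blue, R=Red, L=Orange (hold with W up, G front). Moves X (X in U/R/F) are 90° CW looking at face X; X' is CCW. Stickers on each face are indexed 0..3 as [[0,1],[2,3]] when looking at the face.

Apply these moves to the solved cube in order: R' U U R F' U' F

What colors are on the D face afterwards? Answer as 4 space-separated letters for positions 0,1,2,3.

After move 1 (R'): R=RRRR U=WBWB F=GWGW D=YGYG B=YBYB
After move 2 (U): U=WWBB F=RRGW R=YBRR B=OOYB L=GWOO
After move 3 (U): U=BWBW F=YBGW R=OORR B=GWYB L=RROO
After move 4 (R): R=RORO U=BBBW F=YGGG D=YYYG B=WWWB
After move 5 (F'): F=GGYG U=BBRR R=YOYO D=ROYG L=RWOB
After move 6 (U'): U=BRBR F=RWYG R=GGYO B=YOWB L=WWOB
After move 7 (F): F=YRGW U=BRBW R=BGRO D=YGYG L=WROO
Query: D face = YGYG

Answer: Y G Y G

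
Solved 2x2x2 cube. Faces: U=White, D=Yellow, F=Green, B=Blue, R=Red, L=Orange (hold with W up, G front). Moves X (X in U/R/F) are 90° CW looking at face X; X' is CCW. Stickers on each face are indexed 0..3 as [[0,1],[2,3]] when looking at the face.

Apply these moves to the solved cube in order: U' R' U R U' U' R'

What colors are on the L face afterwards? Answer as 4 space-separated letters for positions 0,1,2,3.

After move 1 (U'): U=WWWW F=OOGG R=GGRR B=RRBB L=BBOO
After move 2 (R'): R=GRGR U=WBWR F=OWGW D=YOYG B=YRYB
After move 3 (U): U=WWRB F=GRGW R=YRGR B=BBYB L=OWOO
After move 4 (R): R=GYRR U=WRRW F=GOGG D=YYYB B=BBWB
After move 5 (U'): U=RWWR F=OWGG R=GORR B=GYWB L=BBOO
After move 6 (U'): U=WRRW F=BBGG R=OWRR B=GOWB L=GYOO
After move 7 (R'): R=WROR U=WWRG F=BRGW D=YBYG B=BOYB
Query: L face = GYOO

Answer: G Y O O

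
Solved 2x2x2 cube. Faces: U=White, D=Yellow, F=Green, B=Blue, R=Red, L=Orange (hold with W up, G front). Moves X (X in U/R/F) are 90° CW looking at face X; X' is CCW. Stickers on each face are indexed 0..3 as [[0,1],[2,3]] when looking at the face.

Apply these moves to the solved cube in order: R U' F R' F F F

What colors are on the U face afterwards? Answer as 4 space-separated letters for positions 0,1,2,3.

After move 1 (R): R=RRRR U=WGWG F=GYGY D=YBYB B=WBWB
After move 2 (U'): U=GGWW F=OOGY R=GYRR B=RRWB L=WBOO
After move 3 (F): F=GOYO U=GGOB R=WYWR D=RGYB L=WYOB
After move 4 (R'): R=YRWW U=GWOR F=GGYB D=ROYO B=BRGB
After move 5 (F): F=YGBG U=GWBY R=ORRW D=WYYO L=WROO
After move 6 (F): F=BYGG U=GWOR R=BRYW D=ROYO L=WWOY
After move 7 (F): F=GBGY U=GWYW R=ORRW D=YBYO L=WROO
Query: U face = GWYW

Answer: G W Y W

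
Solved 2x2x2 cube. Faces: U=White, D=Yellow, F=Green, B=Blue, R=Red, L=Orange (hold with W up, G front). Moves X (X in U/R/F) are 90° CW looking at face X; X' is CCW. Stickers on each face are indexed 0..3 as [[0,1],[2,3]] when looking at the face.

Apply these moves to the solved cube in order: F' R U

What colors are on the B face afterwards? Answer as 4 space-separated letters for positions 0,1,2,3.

After move 1 (F'): F=GGGG U=WWRR R=YRYR D=OOYY L=OWOW
After move 2 (R): R=YYRR U=WGRG F=GOGY D=OBYB B=RBWB
After move 3 (U): U=RWGG F=YYGY R=RBRR B=OWWB L=GOOW
Query: B face = OWWB

Answer: O W W B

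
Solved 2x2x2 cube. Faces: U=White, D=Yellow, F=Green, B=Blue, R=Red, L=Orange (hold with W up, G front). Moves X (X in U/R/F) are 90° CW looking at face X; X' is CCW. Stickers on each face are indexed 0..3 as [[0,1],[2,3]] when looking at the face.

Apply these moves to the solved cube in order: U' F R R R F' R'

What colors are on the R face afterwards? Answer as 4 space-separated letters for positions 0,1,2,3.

Answer: R W O R

Derivation:
After move 1 (U'): U=WWWW F=OOGG R=GGRR B=RRBB L=BBOO
After move 2 (F): F=GOGO U=WWOB R=WGWR D=RGYY L=BYOY
After move 3 (R): R=WWRG U=WOOO F=GGGY D=RBYR B=BRWB
After move 4 (R): R=RWGW U=WGOY F=GBGR D=RWYB B=OROB
After move 5 (R): R=GRWW U=WBOR F=GWGB D=ROYO B=YRGB
After move 6 (F'): F=WBGG U=WBGW R=ORRW D=YYYO L=BROO
After move 7 (R'): R=RWOR U=WGGY F=WBGW D=YBYG B=ORYB
Query: R face = RWOR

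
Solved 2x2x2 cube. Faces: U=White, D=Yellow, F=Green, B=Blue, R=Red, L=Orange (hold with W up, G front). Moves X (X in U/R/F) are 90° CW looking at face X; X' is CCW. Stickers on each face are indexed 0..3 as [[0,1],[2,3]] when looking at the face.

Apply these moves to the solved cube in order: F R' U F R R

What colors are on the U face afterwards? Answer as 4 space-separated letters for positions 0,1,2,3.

After move 1 (F): F=GGGG U=WWOO R=WRWR D=RRYY L=OYOY
After move 2 (R'): R=RRWW U=WBOB F=GWGO D=RGYG B=YBRB
After move 3 (U): U=OWBB F=RRGO R=YBWW B=OYRB L=GWOY
After move 4 (F): F=GROR U=OWYW R=BBBW D=WYYG L=GROG
After move 5 (R): R=BBWB U=ORYR F=GYOG D=WRYO B=WYWB
After move 6 (R): R=WBBB U=OYYG F=GROO D=WWYW B=RYRB
Query: U face = OYYG

Answer: O Y Y G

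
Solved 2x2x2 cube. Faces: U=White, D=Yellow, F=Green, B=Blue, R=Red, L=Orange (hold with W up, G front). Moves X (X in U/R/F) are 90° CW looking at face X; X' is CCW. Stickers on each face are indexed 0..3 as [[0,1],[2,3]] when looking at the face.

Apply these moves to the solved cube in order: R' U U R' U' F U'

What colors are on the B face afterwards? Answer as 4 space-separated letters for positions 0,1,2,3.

After move 1 (R'): R=RRRR U=WBWB F=GWGW D=YGYG B=YBYB
After move 2 (U): U=WWBB F=RRGW R=YBRR B=OOYB L=GWOO
After move 3 (U): U=BWBW F=YBGW R=OORR B=GWYB L=RROO
After move 4 (R'): R=OROR U=BYBG F=YWGW D=YBYW B=GWGB
After move 5 (U'): U=YGBB F=RRGW R=YWOR B=ORGB L=GWOO
After move 6 (F): F=GRWR U=YGOW R=BWBR D=OYYW L=GYOB
After move 7 (U'): U=GWYO F=GYWR R=GRBR B=BWGB L=OROB
Query: B face = BWGB

Answer: B W G B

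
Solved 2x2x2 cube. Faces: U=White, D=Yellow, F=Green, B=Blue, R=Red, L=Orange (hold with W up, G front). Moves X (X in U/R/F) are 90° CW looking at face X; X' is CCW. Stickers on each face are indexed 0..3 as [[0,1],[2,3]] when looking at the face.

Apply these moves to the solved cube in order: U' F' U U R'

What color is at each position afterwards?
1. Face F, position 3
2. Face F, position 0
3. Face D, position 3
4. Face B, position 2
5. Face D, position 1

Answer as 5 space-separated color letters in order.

Answer: W R G O R

Derivation:
After move 1 (U'): U=WWWW F=OOGG R=GGRR B=RRBB L=BBOO
After move 2 (F'): F=OGOG U=WWGR R=YGYR D=BOYY L=BWOW
After move 3 (U): U=GWRW F=YGOG R=RRYR B=BWBB L=OGOW
After move 4 (U): U=RGWW F=RROG R=BWYR B=OGBB L=YGOW
After move 5 (R'): R=WRBY U=RBWO F=RGOW D=BRYG B=YGOB
Query 1: F[3] = W
Query 2: F[0] = R
Query 3: D[3] = G
Query 4: B[2] = O
Query 5: D[1] = R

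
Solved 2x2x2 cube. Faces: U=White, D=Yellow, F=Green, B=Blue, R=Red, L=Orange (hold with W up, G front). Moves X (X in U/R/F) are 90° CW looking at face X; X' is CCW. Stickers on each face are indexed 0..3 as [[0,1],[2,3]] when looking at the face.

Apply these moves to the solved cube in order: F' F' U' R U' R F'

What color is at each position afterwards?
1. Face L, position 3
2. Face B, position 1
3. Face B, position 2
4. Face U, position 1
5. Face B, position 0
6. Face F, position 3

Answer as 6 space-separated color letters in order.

Answer: W G G B W G

Derivation:
After move 1 (F'): F=GGGG U=WWRR R=YRYR D=OOYY L=OWOW
After move 2 (F'): F=GGGG U=WWYY R=OROR D=WWYY L=OROR
After move 3 (U'): U=WYWY F=ORGG R=GGOR B=ORBB L=BBOR
After move 4 (R): R=OGRG U=WRWG F=OWGY D=WBYO B=YRYB
After move 5 (U'): U=RGWW F=BBGY R=OWRG B=OGYB L=YROR
After move 6 (R): R=ROGW U=RBWY F=BBGO D=WYYO B=WGGB
After move 7 (F'): F=BOBG U=RBRG R=YOWW D=RRYO L=YYOW
Query 1: L[3] = W
Query 2: B[1] = G
Query 3: B[2] = G
Query 4: U[1] = B
Query 5: B[0] = W
Query 6: F[3] = G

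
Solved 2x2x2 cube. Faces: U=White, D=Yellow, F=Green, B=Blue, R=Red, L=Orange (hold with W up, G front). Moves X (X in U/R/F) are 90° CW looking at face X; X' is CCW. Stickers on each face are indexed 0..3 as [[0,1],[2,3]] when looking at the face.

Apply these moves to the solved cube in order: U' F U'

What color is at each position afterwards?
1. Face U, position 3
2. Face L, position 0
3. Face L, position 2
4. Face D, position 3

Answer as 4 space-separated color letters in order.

After move 1 (U'): U=WWWW F=OOGG R=GGRR B=RRBB L=BBOO
After move 2 (F): F=GOGO U=WWOB R=WGWR D=RGYY L=BYOY
After move 3 (U'): U=WBWO F=BYGO R=GOWR B=WGBB L=RROY
Query 1: U[3] = O
Query 2: L[0] = R
Query 3: L[2] = O
Query 4: D[3] = Y

Answer: O R O Y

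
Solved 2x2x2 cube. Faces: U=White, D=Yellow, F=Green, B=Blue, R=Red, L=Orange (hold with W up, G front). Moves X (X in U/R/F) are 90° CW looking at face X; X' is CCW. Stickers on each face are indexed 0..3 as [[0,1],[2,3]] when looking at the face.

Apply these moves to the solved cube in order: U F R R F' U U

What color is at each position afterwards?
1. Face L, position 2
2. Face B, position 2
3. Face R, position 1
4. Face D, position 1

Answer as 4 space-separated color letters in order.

After move 1 (U): U=WWWW F=RRGG R=BBRR B=OOBB L=GGOO
After move 2 (F): F=GRGR U=WWOG R=WBWR D=RBYY L=GYOY
After move 3 (R): R=WWRB U=WROR F=GBGY D=RBYO B=GOWB
After move 4 (R): R=RWBW U=WBOY F=GBGO D=RWYG B=RORB
After move 5 (F'): F=BOGG U=WBRB R=WWRW D=YYYG L=GYOO
After move 6 (U): U=RWBB F=WWGG R=RORW B=GYRB L=BOOO
After move 7 (U): U=BRBW F=ROGG R=GYRW B=BORB L=WWOO
Query 1: L[2] = O
Query 2: B[2] = R
Query 3: R[1] = Y
Query 4: D[1] = Y

Answer: O R Y Y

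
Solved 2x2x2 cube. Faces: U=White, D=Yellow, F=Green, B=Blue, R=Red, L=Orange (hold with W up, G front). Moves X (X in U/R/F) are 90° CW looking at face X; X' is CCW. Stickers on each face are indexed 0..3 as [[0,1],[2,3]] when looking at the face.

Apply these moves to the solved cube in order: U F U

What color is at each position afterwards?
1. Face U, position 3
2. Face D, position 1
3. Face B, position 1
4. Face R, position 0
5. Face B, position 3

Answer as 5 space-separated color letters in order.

After move 1 (U): U=WWWW F=RRGG R=BBRR B=OOBB L=GGOO
After move 2 (F): F=GRGR U=WWOG R=WBWR D=RBYY L=GYOY
After move 3 (U): U=OWGW F=WBGR R=OOWR B=GYBB L=GROY
Query 1: U[3] = W
Query 2: D[1] = B
Query 3: B[1] = Y
Query 4: R[0] = O
Query 5: B[3] = B

Answer: W B Y O B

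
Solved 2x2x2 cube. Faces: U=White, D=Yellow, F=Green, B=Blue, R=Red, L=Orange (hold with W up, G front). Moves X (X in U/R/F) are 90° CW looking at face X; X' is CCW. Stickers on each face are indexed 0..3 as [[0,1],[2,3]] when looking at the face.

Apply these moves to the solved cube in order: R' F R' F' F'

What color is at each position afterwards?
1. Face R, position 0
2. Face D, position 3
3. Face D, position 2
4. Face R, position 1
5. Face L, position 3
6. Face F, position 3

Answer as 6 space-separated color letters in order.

After move 1 (R'): R=RRRR U=WBWB F=GWGW D=YGYG B=YBYB
After move 2 (F): F=GGWW U=WBOO R=WRBR D=RRYG L=OYOG
After move 3 (R'): R=RRWB U=WYOY F=GBWO D=RGYW B=GBRB
After move 4 (F'): F=BOGW U=WYRW R=GRRB D=YGYW L=OYOO
After move 5 (F'): F=OWBG U=WYGR R=GRYB D=YOYW L=OWOR
Query 1: R[0] = G
Query 2: D[3] = W
Query 3: D[2] = Y
Query 4: R[1] = R
Query 5: L[3] = R
Query 6: F[3] = G

Answer: G W Y R R G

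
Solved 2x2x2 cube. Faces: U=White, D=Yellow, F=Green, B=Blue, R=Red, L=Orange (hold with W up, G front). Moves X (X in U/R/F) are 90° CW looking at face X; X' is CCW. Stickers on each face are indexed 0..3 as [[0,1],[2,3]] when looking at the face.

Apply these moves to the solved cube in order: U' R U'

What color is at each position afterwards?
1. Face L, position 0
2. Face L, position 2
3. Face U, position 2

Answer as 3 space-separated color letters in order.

Answer: W O W

Derivation:
After move 1 (U'): U=WWWW F=OOGG R=GGRR B=RRBB L=BBOO
After move 2 (R): R=RGRG U=WOWG F=OYGY D=YBYR B=WRWB
After move 3 (U'): U=OGWW F=BBGY R=OYRG B=RGWB L=WROO
Query 1: L[0] = W
Query 2: L[2] = O
Query 3: U[2] = W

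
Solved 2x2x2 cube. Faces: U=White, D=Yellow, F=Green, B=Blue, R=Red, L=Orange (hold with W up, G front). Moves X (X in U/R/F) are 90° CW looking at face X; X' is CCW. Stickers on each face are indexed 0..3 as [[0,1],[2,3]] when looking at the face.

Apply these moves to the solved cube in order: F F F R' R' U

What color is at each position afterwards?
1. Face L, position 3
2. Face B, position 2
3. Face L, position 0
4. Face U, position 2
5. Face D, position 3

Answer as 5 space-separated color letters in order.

After move 1 (F): F=GGGG U=WWOO R=WRWR D=RRYY L=OYOY
After move 2 (F): F=GGGG U=WWYY R=OROR D=WWYY L=OROR
After move 3 (F): F=GGGG U=WWRR R=YRYR D=OOYY L=OWOW
After move 4 (R'): R=RRYY U=WBRB F=GWGR D=OGYG B=YBOB
After move 5 (R'): R=RYRY U=WORY F=GBGB D=OWYR B=GBGB
After move 6 (U): U=RWYO F=RYGB R=GBRY B=OWGB L=GBOW
Query 1: L[3] = W
Query 2: B[2] = G
Query 3: L[0] = G
Query 4: U[2] = Y
Query 5: D[3] = R

Answer: W G G Y R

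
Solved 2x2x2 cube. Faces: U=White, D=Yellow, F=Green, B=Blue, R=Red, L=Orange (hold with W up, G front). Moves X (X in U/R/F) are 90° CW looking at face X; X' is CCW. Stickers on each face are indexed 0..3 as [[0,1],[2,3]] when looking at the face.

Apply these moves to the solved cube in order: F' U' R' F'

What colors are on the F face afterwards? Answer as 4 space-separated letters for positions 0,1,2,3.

Answer: R R O G

Derivation:
After move 1 (F'): F=GGGG U=WWRR R=YRYR D=OOYY L=OWOW
After move 2 (U'): U=WRWR F=OWGG R=GGYR B=YRBB L=BBOW
After move 3 (R'): R=GRGY U=WBWY F=ORGR D=OWYG B=YROB
After move 4 (F'): F=RROG U=WBGG R=WROY D=BWYG L=BYOW
Query: F face = RROG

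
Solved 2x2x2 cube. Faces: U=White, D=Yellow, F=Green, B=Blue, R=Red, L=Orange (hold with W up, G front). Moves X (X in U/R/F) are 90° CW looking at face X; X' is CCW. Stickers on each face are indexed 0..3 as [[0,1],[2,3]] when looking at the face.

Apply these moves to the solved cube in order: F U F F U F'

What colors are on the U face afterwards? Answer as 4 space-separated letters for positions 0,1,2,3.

Answer: R O O G

Derivation:
After move 1 (F): F=GGGG U=WWOO R=WRWR D=RRYY L=OYOY
After move 2 (U): U=OWOW F=WRGG R=BBWR B=OYBB L=GGOY
After move 3 (F): F=GWGR U=OWYG R=OBWR D=WBYY L=GROR
After move 4 (F): F=GGRW U=OWRR R=YBGR D=WOYY L=GWOB
After move 5 (U): U=RORW F=YBRW R=OYGR B=GWBB L=GGOB
After move 6 (F'): F=BWYR U=ROOG R=OYWR D=GBYY L=GWOR
Query: U face = ROOG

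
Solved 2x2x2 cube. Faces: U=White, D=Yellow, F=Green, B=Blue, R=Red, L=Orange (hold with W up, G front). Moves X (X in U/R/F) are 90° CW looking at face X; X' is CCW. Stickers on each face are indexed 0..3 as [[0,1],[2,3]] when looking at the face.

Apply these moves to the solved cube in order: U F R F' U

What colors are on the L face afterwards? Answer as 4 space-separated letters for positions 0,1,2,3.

After move 1 (U): U=WWWW F=RRGG R=BBRR B=OOBB L=GGOO
After move 2 (F): F=GRGR U=WWOG R=WBWR D=RBYY L=GYOY
After move 3 (R): R=WWRB U=WROR F=GBGY D=RBYO B=GOWB
After move 4 (F'): F=BYGG U=WRWR R=BWRB D=YYYO L=GROO
After move 5 (U): U=WWRR F=BWGG R=GORB B=GRWB L=BYOO
Query: L face = BYOO

Answer: B Y O O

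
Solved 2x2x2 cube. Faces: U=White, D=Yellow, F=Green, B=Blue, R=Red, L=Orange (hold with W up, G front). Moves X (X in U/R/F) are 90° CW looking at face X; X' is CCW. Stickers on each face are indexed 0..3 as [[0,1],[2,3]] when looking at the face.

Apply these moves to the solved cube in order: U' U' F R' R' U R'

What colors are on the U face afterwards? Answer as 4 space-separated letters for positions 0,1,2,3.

After move 1 (U'): U=WWWW F=OOGG R=GGRR B=RRBB L=BBOO
After move 2 (U'): U=WWWW F=BBGG R=OORR B=GGBB L=RROO
After move 3 (F): F=GBGB U=WWOR R=WOWR D=ROYY L=RYOY
After move 4 (R'): R=ORWW U=WBOG F=GWGR D=RBYB B=YGOB
After move 5 (R'): R=RWOW U=WOOY F=GBGG D=RWYR B=BGBB
After move 6 (U): U=OWYO F=RWGG R=BGOW B=RYBB L=GBOY
After move 7 (R'): R=GWBO U=OBYR F=RWGO D=RWYG B=RYWB
Query: U face = OBYR

Answer: O B Y R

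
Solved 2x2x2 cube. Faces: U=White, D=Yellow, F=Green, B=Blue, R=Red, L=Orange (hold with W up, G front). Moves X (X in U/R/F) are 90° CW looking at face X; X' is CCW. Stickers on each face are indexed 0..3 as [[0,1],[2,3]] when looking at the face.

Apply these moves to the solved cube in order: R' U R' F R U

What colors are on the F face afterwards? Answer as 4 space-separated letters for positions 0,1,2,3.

After move 1 (R'): R=RRRR U=WBWB F=GWGW D=YGYG B=YBYB
After move 2 (U): U=WWBB F=RRGW R=YBRR B=OOYB L=GWOO
After move 3 (R'): R=BRYR U=WYBO F=RWGB D=YRYW B=GOGB
After move 4 (F): F=GRBW U=WYOW R=BROR D=YBYW L=GYOR
After move 5 (R): R=OBRR U=WROW F=GBBW D=YGYG B=WOYB
After move 6 (U): U=OWWR F=OBBW R=WORR B=GYYB L=GBOR
Query: F face = OBBW

Answer: O B B W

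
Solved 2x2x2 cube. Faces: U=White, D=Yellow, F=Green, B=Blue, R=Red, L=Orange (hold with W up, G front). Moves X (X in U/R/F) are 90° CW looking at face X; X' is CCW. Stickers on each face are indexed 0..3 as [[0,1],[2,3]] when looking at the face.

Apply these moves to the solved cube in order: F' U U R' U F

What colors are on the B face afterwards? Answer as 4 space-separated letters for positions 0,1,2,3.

After move 1 (F'): F=GGGG U=WWRR R=YRYR D=OOYY L=OWOW
After move 2 (U): U=RWRW F=YRGG R=BBYR B=OWBB L=GGOW
After move 3 (U): U=RRWW F=BBGG R=OWYR B=GGBB L=YROW
After move 4 (R'): R=WROY U=RBWG F=BRGW D=OBYG B=YGOB
After move 5 (U): U=WRGB F=WRGW R=YGOY B=YROB L=BROW
After move 6 (F): F=GWWR U=WRWR R=GGBY D=OYYG L=BOOB
Query: B face = YROB

Answer: Y R O B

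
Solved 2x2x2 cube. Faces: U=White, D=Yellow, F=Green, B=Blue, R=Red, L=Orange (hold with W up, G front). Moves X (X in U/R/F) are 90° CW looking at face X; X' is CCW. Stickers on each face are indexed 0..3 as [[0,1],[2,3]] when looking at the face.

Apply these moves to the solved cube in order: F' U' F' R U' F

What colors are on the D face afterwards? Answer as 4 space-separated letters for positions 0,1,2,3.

After move 1 (F'): F=GGGG U=WWRR R=YRYR D=OOYY L=OWOW
After move 2 (U'): U=WRWR F=OWGG R=GGYR B=YRBB L=BBOW
After move 3 (F'): F=WGOG U=WRGY R=OGOR D=BWYY L=BROW
After move 4 (R): R=OORG U=WGGG F=WWOY D=BBYY B=YRRB
After move 5 (U'): U=GGWG F=BROY R=WWRG B=OORB L=YROW
After move 6 (F): F=OBYR U=GGWR R=WWGG D=RWYY L=YBOB
Query: D face = RWYY

Answer: R W Y Y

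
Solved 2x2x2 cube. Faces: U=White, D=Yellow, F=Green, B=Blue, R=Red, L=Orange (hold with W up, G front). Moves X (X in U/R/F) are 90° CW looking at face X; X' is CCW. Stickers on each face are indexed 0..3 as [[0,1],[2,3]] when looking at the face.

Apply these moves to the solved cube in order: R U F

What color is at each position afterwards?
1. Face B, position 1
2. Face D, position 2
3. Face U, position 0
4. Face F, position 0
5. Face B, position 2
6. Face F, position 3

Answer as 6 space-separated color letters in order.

After move 1 (R): R=RRRR U=WGWG F=GYGY D=YBYB B=WBWB
After move 2 (U): U=WWGG F=RRGY R=WBRR B=OOWB L=GYOO
After move 3 (F): F=GRYR U=WWOY R=GBGR D=RWYB L=GYOB
Query 1: B[1] = O
Query 2: D[2] = Y
Query 3: U[0] = W
Query 4: F[0] = G
Query 5: B[2] = W
Query 6: F[3] = R

Answer: O Y W G W R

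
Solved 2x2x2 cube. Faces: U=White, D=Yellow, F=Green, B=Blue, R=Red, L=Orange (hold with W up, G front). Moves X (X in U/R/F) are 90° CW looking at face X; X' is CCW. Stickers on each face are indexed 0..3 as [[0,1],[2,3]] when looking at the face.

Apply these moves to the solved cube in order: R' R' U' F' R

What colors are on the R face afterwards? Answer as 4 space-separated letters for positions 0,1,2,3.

After move 1 (R'): R=RRRR U=WBWB F=GWGW D=YGYG B=YBYB
After move 2 (R'): R=RRRR U=WYWY F=GBGB D=YWYW B=GBGB
After move 3 (U'): U=YYWW F=OOGB R=GBRR B=RRGB L=GBOO
After move 4 (F'): F=OBOG U=YYGR R=WBYR D=BOYW L=GWOW
After move 5 (R): R=YWRB U=YBGG F=OOOW D=BGYR B=RRYB
Query: R face = YWRB

Answer: Y W R B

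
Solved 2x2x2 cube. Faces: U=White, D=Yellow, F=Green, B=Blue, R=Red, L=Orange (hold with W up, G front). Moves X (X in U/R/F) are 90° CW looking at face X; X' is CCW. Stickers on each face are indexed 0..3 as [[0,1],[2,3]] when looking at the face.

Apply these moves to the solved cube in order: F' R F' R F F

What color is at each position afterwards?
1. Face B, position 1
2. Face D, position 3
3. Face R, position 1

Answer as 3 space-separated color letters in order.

After move 1 (F'): F=GGGG U=WWRR R=YRYR D=OOYY L=OWOW
After move 2 (R): R=YYRR U=WGRG F=GOGY D=OBYB B=RBWB
After move 3 (F'): F=OYGG U=WGYR R=BYOR D=WWYB L=OGOR
After move 4 (R): R=OBRY U=WYYG F=OWGB D=WWYR B=RBGB
After move 5 (F): F=GOBW U=WYRG R=YBGY D=ROYR L=OWOW
After move 6 (F): F=BGWO U=WYWW R=RBGY D=GYYR L=OROO
Query 1: B[1] = B
Query 2: D[3] = R
Query 3: R[1] = B

Answer: B R B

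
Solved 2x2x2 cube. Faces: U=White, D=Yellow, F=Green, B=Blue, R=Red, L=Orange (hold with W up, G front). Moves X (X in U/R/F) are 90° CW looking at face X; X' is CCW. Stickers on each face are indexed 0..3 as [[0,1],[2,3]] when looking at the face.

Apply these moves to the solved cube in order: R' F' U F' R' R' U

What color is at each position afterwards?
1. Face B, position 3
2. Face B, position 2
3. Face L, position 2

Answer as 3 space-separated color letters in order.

After move 1 (R'): R=RRRR U=WBWB F=GWGW D=YGYG B=YBYB
After move 2 (F'): F=WWGG U=WBRR R=GRYR D=OOYG L=OBOW
After move 3 (U): U=RWRB F=GRGG R=YBYR B=OBYB L=WWOW
After move 4 (F'): F=RGGG U=RWYY R=OBOR D=WWYG L=WBOR
After move 5 (R'): R=BROO U=RYYO F=RWGY D=WGYG B=GBWB
After move 6 (R'): R=ROBO U=RWYG F=RYGO D=WWYY B=GBGB
After move 7 (U): U=YRGW F=ROGO R=GBBO B=WBGB L=RYOR
Query 1: B[3] = B
Query 2: B[2] = G
Query 3: L[2] = O

Answer: B G O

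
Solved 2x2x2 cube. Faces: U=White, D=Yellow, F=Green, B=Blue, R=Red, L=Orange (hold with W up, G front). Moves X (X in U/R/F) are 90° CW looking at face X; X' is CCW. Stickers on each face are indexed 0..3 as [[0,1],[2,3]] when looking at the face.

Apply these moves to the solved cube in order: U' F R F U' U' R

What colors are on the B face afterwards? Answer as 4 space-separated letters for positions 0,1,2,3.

Answer: W G Y B

Derivation:
After move 1 (U'): U=WWWW F=OOGG R=GGRR B=RRBB L=BBOO
After move 2 (F): F=GOGO U=WWOB R=WGWR D=RGYY L=BYOY
After move 3 (R): R=WWRG U=WOOO F=GGGY D=RBYR B=BRWB
After move 4 (F): F=GGYG U=WOYY R=OWOG D=RWYR L=BROB
After move 5 (U'): U=OYWY F=BRYG R=GGOG B=OWWB L=BROB
After move 6 (U'): U=YYOW F=BRYG R=BROG B=GGWB L=OWOB
After move 7 (R): R=OBGR U=YROG F=BWYR D=RWYG B=WGYB
Query: B face = WGYB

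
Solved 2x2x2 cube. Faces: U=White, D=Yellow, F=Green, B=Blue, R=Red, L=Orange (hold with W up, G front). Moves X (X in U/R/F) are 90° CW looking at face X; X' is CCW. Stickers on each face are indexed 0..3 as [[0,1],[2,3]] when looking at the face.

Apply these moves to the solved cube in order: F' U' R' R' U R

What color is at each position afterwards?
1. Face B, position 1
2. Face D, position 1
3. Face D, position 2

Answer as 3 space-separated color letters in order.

Answer: B W Y

Derivation:
After move 1 (F'): F=GGGG U=WWRR R=YRYR D=OOYY L=OWOW
After move 2 (U'): U=WRWR F=OWGG R=GGYR B=YRBB L=BBOW
After move 3 (R'): R=GRGY U=WBWY F=ORGR D=OWYG B=YROB
After move 4 (R'): R=RYGG U=WOWY F=OBGY D=ORYR B=GRWB
After move 5 (U): U=WWYO F=RYGY R=GRGG B=BBWB L=OBOW
After move 6 (R): R=GGGR U=WYYY F=RRGR D=OWYB B=OBWB
Query 1: B[1] = B
Query 2: D[1] = W
Query 3: D[2] = Y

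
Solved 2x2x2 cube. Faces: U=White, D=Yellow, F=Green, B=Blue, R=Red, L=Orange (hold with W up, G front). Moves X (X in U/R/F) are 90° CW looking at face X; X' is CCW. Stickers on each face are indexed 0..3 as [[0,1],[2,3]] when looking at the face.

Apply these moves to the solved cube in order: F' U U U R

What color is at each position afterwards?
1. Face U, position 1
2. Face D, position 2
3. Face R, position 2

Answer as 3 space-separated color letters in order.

Answer: W Y R

Derivation:
After move 1 (F'): F=GGGG U=WWRR R=YRYR D=OOYY L=OWOW
After move 2 (U): U=RWRW F=YRGG R=BBYR B=OWBB L=GGOW
After move 3 (U): U=RRWW F=BBGG R=OWYR B=GGBB L=YROW
After move 4 (U): U=WRWR F=OWGG R=GGYR B=YRBB L=BBOW
After move 5 (R): R=YGRG U=WWWG F=OOGY D=OBYY B=RRRB
Query 1: U[1] = W
Query 2: D[2] = Y
Query 3: R[2] = R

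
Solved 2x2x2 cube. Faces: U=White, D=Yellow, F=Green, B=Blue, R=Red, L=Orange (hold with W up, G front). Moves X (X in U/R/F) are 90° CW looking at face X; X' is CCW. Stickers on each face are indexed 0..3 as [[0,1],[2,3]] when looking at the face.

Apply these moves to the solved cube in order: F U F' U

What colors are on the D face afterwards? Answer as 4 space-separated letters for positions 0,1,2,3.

After move 1 (F): F=GGGG U=WWOO R=WRWR D=RRYY L=OYOY
After move 2 (U): U=OWOW F=WRGG R=BBWR B=OYBB L=GGOY
After move 3 (F'): F=RGWG U=OWBW R=RBRR D=GYYY L=GWOO
After move 4 (U): U=BOWW F=RBWG R=OYRR B=GWBB L=RGOO
Query: D face = GYYY

Answer: G Y Y Y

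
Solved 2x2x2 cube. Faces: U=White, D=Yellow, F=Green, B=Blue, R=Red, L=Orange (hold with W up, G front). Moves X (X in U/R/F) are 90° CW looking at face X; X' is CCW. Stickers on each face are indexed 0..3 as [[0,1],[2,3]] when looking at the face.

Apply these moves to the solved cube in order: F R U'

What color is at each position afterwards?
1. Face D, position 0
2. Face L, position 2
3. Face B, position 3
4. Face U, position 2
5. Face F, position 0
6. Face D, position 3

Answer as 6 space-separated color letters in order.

Answer: R O B W O B

Derivation:
After move 1 (F): F=GGGG U=WWOO R=WRWR D=RRYY L=OYOY
After move 2 (R): R=WWRR U=WGOG F=GRGY D=RBYB B=OBWB
After move 3 (U'): U=GGWO F=OYGY R=GRRR B=WWWB L=OBOY
Query 1: D[0] = R
Query 2: L[2] = O
Query 3: B[3] = B
Query 4: U[2] = W
Query 5: F[0] = O
Query 6: D[3] = B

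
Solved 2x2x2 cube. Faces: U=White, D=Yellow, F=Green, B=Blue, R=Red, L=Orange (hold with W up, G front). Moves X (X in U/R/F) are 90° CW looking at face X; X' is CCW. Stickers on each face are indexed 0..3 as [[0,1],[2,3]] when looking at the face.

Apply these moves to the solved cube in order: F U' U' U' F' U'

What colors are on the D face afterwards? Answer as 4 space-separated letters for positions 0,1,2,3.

After move 1 (F): F=GGGG U=WWOO R=WRWR D=RRYY L=OYOY
After move 2 (U'): U=WOWO F=OYGG R=GGWR B=WRBB L=BBOY
After move 3 (U'): U=OOWW F=BBGG R=OYWR B=GGBB L=WROY
After move 4 (U'): U=OWOW F=WRGG R=BBWR B=OYBB L=GGOY
After move 5 (F'): F=RGWG U=OWBW R=RBRR D=GYYY L=GWOO
After move 6 (U'): U=WWOB F=GWWG R=RGRR B=RBBB L=OYOO
Query: D face = GYYY

Answer: G Y Y Y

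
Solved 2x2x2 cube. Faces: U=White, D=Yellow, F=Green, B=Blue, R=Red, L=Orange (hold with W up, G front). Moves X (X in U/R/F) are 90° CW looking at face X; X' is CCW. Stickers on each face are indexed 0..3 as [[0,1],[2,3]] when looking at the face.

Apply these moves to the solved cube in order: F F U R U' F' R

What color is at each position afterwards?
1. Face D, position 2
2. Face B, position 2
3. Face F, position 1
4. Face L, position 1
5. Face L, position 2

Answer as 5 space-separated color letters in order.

After move 1 (F): F=GGGG U=WWOO R=WRWR D=RRYY L=OYOY
After move 2 (F): F=GGGG U=WWYY R=OROR D=WWYY L=OROR
After move 3 (U): U=YWYW F=ORGG R=BBOR B=ORBB L=GGOR
After move 4 (R): R=OBRB U=YRYG F=OWGY D=WBYO B=WRWB
After move 5 (U'): U=RGYY F=GGGY R=OWRB B=OBWB L=WROR
After move 6 (F'): F=GYGG U=RGOR R=BWWB D=RRYO L=WYOY
After move 7 (R): R=WBBW U=RYOG F=GRGO D=RWYO B=RBGB
Query 1: D[2] = Y
Query 2: B[2] = G
Query 3: F[1] = R
Query 4: L[1] = Y
Query 5: L[2] = O

Answer: Y G R Y O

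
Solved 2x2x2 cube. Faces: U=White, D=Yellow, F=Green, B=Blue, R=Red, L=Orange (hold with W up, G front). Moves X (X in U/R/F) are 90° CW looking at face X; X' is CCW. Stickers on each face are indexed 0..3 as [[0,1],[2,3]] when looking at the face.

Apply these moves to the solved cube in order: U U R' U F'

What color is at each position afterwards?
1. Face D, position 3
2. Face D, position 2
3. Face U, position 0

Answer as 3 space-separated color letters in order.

Answer: G Y W

Derivation:
After move 1 (U): U=WWWW F=RRGG R=BBRR B=OOBB L=GGOO
After move 2 (U): U=WWWW F=BBGG R=OORR B=GGBB L=RROO
After move 3 (R'): R=OROR U=WBWG F=BWGW D=YBYG B=YGYB
After move 4 (U): U=WWGB F=ORGW R=YGOR B=RRYB L=BWOO
After move 5 (F'): F=RWOG U=WWYO R=BGYR D=WOYG L=BBOG
Query 1: D[3] = G
Query 2: D[2] = Y
Query 3: U[0] = W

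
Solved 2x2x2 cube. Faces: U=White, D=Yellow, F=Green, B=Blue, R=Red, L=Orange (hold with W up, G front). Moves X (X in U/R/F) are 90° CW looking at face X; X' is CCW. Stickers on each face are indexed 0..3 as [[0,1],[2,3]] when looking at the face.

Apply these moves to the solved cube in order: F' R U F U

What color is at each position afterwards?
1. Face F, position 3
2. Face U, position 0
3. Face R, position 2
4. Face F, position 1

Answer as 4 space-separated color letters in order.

Answer: Y W G B

Derivation:
After move 1 (F'): F=GGGG U=WWRR R=YRYR D=OOYY L=OWOW
After move 2 (R): R=YYRR U=WGRG F=GOGY D=OBYB B=RBWB
After move 3 (U): U=RWGG F=YYGY R=RBRR B=OWWB L=GOOW
After move 4 (F): F=GYYY U=RWWO R=GBGR D=RRYB L=GOOB
After move 5 (U): U=WROW F=GBYY R=OWGR B=GOWB L=GYOB
Query 1: F[3] = Y
Query 2: U[0] = W
Query 3: R[2] = G
Query 4: F[1] = B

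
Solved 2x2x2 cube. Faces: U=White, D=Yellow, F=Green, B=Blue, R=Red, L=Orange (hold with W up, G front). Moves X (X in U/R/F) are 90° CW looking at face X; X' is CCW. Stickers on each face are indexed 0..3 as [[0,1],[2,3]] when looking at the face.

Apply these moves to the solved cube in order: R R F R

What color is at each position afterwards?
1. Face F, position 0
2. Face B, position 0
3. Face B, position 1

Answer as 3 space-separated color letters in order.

Answer: G O B

Derivation:
After move 1 (R): R=RRRR U=WGWG F=GYGY D=YBYB B=WBWB
After move 2 (R): R=RRRR U=WYWY F=GBGB D=YWYW B=GBGB
After move 3 (F): F=GGBB U=WYOO R=WRYR D=RRYW L=OYOW
After move 4 (R): R=YWRR U=WGOB F=GRBW D=RGYG B=OBYB
Query 1: F[0] = G
Query 2: B[0] = O
Query 3: B[1] = B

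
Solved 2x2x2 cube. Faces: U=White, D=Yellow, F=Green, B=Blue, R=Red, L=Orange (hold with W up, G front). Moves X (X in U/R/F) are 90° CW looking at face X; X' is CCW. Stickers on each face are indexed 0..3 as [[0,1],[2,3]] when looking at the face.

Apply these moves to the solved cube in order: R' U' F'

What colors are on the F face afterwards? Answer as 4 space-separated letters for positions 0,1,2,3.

After move 1 (R'): R=RRRR U=WBWB F=GWGW D=YGYG B=YBYB
After move 2 (U'): U=BBWW F=OOGW R=GWRR B=RRYB L=YBOO
After move 3 (F'): F=OWOG U=BBGR R=GWYR D=BOYG L=YWOW
Query: F face = OWOG

Answer: O W O G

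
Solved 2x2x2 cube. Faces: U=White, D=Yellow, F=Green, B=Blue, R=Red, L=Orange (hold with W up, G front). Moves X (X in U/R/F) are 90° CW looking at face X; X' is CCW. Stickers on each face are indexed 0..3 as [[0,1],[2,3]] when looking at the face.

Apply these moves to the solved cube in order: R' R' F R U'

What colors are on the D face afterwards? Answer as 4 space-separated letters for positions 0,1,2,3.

Answer: R G Y G

Derivation:
After move 1 (R'): R=RRRR U=WBWB F=GWGW D=YGYG B=YBYB
After move 2 (R'): R=RRRR U=WYWY F=GBGB D=YWYW B=GBGB
After move 3 (F): F=GGBB U=WYOO R=WRYR D=RRYW L=OYOW
After move 4 (R): R=YWRR U=WGOB F=GRBW D=RGYG B=OBYB
After move 5 (U'): U=GBWO F=OYBW R=GRRR B=YWYB L=OBOW
Query: D face = RGYG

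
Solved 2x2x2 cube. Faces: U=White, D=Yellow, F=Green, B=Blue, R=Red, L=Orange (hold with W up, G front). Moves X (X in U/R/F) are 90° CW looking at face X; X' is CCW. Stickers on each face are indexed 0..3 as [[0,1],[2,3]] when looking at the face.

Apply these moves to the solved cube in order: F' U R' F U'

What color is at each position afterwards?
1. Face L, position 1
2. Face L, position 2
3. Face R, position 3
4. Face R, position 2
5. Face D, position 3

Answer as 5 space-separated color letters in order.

After move 1 (F'): F=GGGG U=WWRR R=YRYR D=OOYY L=OWOW
After move 2 (U): U=RWRW F=YRGG R=BBYR B=OWBB L=GGOW
After move 3 (R'): R=BRBY U=RBRO F=YWGW D=ORYG B=YWOB
After move 4 (F): F=GYWW U=RBWG R=RROY D=BBYG L=GOOR
After move 5 (U'): U=BGRW F=GOWW R=GYOY B=RROB L=YWOR
Query 1: L[1] = W
Query 2: L[2] = O
Query 3: R[3] = Y
Query 4: R[2] = O
Query 5: D[3] = G

Answer: W O Y O G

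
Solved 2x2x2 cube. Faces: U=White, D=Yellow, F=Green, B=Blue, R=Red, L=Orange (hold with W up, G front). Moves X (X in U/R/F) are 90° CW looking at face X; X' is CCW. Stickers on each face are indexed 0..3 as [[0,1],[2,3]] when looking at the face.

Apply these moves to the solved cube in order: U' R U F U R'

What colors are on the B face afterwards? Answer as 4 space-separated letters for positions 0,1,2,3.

Answer: R Y W B

Derivation:
After move 1 (U'): U=WWWW F=OOGG R=GGRR B=RRBB L=BBOO
After move 2 (R): R=RGRG U=WOWG F=OYGY D=YBYR B=WRWB
After move 3 (U): U=WWGO F=RGGY R=WRRG B=BBWB L=OYOO
After move 4 (F): F=GRYG U=WWOY R=GROG D=RWYR L=OYOB
After move 5 (U): U=OWYW F=GRYG R=BBOG B=OYWB L=GROB
After move 6 (R'): R=BGBO U=OWYO F=GWYW D=RRYG B=RYWB
Query: B face = RYWB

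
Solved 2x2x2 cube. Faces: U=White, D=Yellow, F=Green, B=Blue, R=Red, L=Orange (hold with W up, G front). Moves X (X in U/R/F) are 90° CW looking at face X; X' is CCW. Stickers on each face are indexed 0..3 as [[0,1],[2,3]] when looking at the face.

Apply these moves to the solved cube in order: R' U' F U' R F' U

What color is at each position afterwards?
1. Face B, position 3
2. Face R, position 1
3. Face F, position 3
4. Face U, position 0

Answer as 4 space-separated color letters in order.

After move 1 (R'): R=RRRR U=WBWB F=GWGW D=YGYG B=YBYB
After move 2 (U'): U=BBWW F=OOGW R=GWRR B=RRYB L=YBOO
After move 3 (F): F=GOWO U=BBOB R=WWWR D=RGYG L=YYOG
After move 4 (U'): U=BBBO F=YYWO R=GOWR B=WWYB L=RROG
After move 5 (R): R=WGRO U=BYBO F=YGWG D=RYYW B=OWBB
After move 6 (F'): F=GGYW U=BYWR R=YGRO D=RGYW L=ROOB
After move 7 (U): U=WBRY F=YGYW R=OWRO B=ROBB L=GGOB
Query 1: B[3] = B
Query 2: R[1] = W
Query 3: F[3] = W
Query 4: U[0] = W

Answer: B W W W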